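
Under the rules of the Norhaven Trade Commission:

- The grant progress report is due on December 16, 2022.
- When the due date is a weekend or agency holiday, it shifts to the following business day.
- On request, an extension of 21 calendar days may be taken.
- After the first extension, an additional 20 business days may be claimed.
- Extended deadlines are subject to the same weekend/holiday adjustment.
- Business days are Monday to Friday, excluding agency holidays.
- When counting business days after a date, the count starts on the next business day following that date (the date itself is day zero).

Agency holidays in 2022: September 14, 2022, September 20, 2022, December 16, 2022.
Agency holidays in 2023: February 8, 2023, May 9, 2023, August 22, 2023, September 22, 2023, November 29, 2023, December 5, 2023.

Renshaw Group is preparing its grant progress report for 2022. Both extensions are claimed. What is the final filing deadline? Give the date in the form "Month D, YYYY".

The statutory due date is December 16, 2022.
December 16, 2022 falls on a listed holiday. Rolling to the next business day gives December 19, 2022, a Monday.
Add the 21 calendar-day extension to December 19, 2022: January 9, 2023.
January 9, 2023 falls on a Monday, which is a business day, so no adjustment is needed.
Counting 20 further business days from January 9, 2023 reaches February 6, 2023.
February 6, 2023 is a Monday and not a listed holiday, so it stands.
Final deadline: February 6, 2023.

February 6, 2023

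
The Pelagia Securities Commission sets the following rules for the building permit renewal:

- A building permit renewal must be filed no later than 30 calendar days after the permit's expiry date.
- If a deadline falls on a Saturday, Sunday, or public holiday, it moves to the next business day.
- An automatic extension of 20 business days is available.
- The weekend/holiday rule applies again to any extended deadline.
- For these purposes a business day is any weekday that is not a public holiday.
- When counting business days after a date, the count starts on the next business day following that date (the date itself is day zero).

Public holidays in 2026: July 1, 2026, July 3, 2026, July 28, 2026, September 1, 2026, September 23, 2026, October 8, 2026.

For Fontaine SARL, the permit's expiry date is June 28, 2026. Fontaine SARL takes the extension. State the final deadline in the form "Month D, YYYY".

30 calendar days after June 28, 2026 is July 28, 2026.
July 28, 2026 falls on a listed holiday. Rolling to the next business day gives July 29, 2026, a Wednesday.
Counting 20 further business days from July 29, 2026 reaches August 26, 2026.
August 26, 2026 is a Wednesday and not a listed holiday, so it stands.
So the filing is due August 26, 2026.

August 26, 2026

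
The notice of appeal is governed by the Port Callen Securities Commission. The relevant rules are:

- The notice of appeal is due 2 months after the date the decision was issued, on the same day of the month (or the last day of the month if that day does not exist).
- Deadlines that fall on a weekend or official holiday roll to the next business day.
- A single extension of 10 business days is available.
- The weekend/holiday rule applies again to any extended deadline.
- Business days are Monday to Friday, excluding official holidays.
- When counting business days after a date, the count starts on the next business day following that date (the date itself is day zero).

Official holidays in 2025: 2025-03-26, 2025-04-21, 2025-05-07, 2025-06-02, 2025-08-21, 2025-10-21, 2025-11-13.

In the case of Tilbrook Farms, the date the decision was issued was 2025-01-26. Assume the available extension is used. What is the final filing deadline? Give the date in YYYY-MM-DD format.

2 months after 2025-01-26, on the same day of the month, is 2025-03-26.
Because 2025-03-26 is a listed holiday, the deadline becomes 2025-03-27 (Thursday).
The 10-business-day extension runs from 2025-03-27 to 2025-04-10.
2025-04-10 is a Thursday and not a listed holiday, so it stands.
Deadline: 2025-04-10.

2025-04-10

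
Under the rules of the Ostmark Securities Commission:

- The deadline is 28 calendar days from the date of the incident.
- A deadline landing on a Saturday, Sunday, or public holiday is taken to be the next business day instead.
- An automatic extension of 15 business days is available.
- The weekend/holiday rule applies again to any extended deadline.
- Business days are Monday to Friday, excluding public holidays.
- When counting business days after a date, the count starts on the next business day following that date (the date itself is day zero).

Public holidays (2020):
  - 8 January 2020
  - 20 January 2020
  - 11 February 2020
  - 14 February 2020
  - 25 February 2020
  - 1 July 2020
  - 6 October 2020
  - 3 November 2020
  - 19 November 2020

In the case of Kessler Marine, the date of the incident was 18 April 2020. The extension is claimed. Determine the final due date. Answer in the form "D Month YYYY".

8 June 2020

28 calendar days after 18 April 2020 is 16 May 2020.
16 May 2020 falls on a Saturday. Rolling to the next business day gives 18 May 2020, a Monday.
The 15-business-day extension runs from 18 May 2020 to 8 June 2020.
8 June 2020 is a Monday and not a listed holiday, so it stands.
Final deadline: 8 June 2020.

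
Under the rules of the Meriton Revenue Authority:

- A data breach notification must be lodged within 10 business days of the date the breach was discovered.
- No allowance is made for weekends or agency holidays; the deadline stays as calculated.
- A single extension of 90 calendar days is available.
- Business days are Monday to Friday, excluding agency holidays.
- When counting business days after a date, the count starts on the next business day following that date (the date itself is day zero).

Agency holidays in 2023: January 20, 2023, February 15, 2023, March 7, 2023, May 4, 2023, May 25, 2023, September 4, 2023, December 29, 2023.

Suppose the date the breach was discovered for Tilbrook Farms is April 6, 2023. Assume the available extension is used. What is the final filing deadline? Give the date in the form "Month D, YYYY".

July 19, 2023

Starting the day after April 6, 2023 and counting 10 business days lands on April 20, 2023.
April 20, 2023 is a Thursday; no weekend or holiday adjustment applies.
With the 90-day extension, April 20, 2023 becomes July 19, 2023.
July 19, 2023 is a Wednesday; no weekend or holiday adjustment applies.
The final due date is July 19, 2023.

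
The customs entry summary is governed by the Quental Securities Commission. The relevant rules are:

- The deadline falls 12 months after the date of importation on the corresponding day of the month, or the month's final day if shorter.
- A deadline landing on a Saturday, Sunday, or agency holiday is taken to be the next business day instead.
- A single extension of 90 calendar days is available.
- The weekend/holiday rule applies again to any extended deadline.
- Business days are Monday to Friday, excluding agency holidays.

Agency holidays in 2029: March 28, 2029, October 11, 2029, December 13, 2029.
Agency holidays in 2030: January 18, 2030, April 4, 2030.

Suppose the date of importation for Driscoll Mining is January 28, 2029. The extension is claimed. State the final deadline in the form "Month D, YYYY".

April 29, 2030

Moving 12 months forward from January 28, 2029 on the corresponding day gives January 28, 2030.
January 28, 2030 falls on a Monday, which is a business day, so no adjustment is needed.
The 90-calendar-day extension moves the deadline from January 28, 2030 to April 28, 2030.
Because April 28, 2030 is a Sunday, the deadline becomes April 29, 2030 (Monday).
Final deadline: April 29, 2030.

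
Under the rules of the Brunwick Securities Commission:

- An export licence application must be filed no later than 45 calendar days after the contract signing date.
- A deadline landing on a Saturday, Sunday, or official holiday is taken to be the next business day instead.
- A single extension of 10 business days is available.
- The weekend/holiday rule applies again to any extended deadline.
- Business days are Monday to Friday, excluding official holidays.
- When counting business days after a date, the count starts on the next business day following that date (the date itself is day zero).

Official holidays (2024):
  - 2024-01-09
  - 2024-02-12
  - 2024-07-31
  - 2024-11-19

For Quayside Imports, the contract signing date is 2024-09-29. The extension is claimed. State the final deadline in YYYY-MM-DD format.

2024-11-28

Adding 45 calendar days to 2024-09-29 gives 2024-11-13.
2024-11-13 (Wednesday) is already a business day.
The 10-business-day extension runs from 2024-11-13 to 2024-11-28.
2024-11-28 is a Thursday and not a listed holiday, so it stands.
So the filing is due 2024-11-28.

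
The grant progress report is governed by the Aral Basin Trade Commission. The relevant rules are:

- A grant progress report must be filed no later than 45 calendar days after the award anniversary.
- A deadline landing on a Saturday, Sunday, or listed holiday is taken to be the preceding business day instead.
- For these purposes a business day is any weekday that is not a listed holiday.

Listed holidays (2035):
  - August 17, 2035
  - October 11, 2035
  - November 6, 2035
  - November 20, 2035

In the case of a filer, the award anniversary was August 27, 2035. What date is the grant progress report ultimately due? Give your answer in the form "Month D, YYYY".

45 calendar days after August 27, 2035 is October 11, 2035.
October 11, 2035 is a listed holiday; the preceding business day is October 10, 2035 (Wednesday).
Final deadline: October 10, 2035.

October 10, 2035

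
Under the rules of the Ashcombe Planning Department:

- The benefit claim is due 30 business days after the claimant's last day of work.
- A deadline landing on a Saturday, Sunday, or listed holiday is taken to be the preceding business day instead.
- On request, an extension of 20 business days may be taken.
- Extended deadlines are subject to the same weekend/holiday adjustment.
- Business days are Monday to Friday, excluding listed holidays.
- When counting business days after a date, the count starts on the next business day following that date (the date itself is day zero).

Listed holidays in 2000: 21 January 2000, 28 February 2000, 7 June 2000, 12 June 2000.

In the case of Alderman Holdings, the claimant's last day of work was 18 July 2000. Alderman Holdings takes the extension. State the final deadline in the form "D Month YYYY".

26 September 2000

30 business days after 18 July 2000, excluding weekends and holidays, is 29 August 2000.
Since 29 August 2000 is a Tuesday and not a holiday, the date is unchanged.
Applying the 20-business-day extension: 20 business days after 29 August 2000 is 26 September 2000.
26 September 2000 falls on a Tuesday, which is a business day, so no adjustment is needed.
So the filing is due 26 September 2000.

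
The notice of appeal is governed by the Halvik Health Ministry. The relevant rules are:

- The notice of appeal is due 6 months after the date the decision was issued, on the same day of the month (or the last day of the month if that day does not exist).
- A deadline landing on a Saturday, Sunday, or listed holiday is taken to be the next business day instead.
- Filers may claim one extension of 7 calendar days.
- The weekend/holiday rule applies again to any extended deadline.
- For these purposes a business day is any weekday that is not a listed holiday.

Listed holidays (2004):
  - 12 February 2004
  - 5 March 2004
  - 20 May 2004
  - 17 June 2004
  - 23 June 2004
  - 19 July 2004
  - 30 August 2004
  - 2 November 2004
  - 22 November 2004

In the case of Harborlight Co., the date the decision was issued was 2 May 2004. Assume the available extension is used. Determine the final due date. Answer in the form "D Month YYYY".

10 November 2004

Moving 6 months forward from 2 May 2004 on the corresponding day gives 2 November 2004.
2 November 2004 falls on a listed holiday. Rolling to the next business day gives 3 November 2004, a Wednesday.
The 7-calendar-day extension moves the deadline from 3 November 2004 to 10 November 2004.
10 November 2004 (Wednesday) is already a business day.
So the filing is due 10 November 2004.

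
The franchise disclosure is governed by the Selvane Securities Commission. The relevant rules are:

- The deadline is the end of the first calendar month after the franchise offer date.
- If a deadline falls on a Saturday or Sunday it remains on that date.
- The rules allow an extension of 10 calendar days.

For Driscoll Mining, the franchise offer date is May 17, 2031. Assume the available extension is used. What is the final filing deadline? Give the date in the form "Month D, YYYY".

1 month after May 17, 2031 falls in June 2031; the last day of that month is June 30, 2031.
No adjustment is made for weekends or holidays, so June 30, 2031 stands.
With the 10-day extension, June 30, 2031 becomes July 10, 2031.
July 10, 2031 is a Thursday; no weekend or holiday adjustment applies.
So the filing is due July 10, 2031.

July 10, 2031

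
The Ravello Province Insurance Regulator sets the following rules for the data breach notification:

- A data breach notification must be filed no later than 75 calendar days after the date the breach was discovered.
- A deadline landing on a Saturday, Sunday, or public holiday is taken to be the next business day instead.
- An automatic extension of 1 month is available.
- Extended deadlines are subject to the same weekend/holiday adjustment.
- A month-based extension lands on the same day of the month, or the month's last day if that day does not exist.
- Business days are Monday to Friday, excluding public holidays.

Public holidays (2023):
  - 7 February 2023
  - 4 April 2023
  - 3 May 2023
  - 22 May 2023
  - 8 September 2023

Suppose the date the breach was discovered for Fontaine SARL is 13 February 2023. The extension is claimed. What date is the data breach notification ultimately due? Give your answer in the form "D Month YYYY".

75 calendar days after 13 February 2023 is 29 April 2023.
29 April 2023 falls on a Saturday. Rolling to the next business day gives 1 May 2023, a Monday.
Add 1 month to 1 May 2023: 1 June 2023.
Since 1 June 2023 is a Thursday and not a holiday, the date is unchanged.
Deadline: 1 June 2023.

1 June 2023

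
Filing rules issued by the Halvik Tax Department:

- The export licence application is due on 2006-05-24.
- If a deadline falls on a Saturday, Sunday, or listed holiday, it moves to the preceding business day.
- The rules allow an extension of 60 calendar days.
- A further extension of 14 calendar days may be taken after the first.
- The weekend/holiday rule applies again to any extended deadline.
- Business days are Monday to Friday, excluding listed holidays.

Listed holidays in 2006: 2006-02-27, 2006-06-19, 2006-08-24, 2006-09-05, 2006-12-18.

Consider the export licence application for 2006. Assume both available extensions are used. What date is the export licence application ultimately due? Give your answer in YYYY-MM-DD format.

2006-08-04

The stated deadline is 2006-05-24.
Since 2006-05-24 is a Wednesday and not a holiday, the date is unchanged.
With the 60-day extension, 2006-05-24 becomes 2006-07-23.
2006-07-23 is a Sunday; the preceding business day is 2006-07-21 (Friday).
Add the 14 calendar-day extension to 2006-07-21: 2006-08-04.
Since 2006-08-04 is a Friday and not a holiday, the date is unchanged.
Deadline: 2006-08-04.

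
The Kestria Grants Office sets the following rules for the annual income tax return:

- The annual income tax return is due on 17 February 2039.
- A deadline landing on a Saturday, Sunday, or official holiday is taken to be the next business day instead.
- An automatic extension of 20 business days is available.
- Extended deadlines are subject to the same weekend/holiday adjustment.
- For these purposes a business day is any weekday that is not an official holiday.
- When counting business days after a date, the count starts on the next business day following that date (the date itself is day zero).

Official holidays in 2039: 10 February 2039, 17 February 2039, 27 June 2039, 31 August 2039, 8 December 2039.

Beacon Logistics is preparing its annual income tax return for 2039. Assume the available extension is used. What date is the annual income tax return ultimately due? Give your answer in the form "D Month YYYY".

The statutory due date is 17 February 2039.
17 February 2039 is a listed holiday; the next business day is 18 February 2039 (Friday).
The 20-business-day extension runs from 18 February 2039 to 18 March 2039.
Since 18 March 2039 is a Friday and not a holiday, the date is unchanged.
The final due date is 18 March 2039.

18 March 2039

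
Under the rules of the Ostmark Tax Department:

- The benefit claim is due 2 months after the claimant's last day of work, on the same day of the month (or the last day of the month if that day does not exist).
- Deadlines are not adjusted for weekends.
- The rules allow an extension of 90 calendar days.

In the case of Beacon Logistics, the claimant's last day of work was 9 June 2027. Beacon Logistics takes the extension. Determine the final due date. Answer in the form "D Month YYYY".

7 November 2027

2 months after 9 June 2027, on the same day of the month, is 9 August 2027.
9 August 2027 falls on a Monday. The rules make no weekend/holiday allowance, so it remains 9 August 2027.
With the 90-day extension, 9 August 2027 becomes 7 November 2027.
No adjustment is made for weekends or holidays, so 7 November 2027 stands.
Final deadline: 7 November 2027.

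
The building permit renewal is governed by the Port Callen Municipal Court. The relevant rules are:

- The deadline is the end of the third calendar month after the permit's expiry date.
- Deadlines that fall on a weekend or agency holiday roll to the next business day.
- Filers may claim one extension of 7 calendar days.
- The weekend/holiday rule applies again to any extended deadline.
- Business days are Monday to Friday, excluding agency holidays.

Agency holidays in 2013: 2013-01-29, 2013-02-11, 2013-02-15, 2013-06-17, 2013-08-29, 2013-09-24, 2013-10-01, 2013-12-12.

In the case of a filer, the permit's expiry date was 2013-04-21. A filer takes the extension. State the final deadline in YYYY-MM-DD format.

2013-08-07

3 months after 2013-04-21 is July 2013; that month ends on 2013-07-31.
Since 2013-07-31 is a Wednesday and not a holiday, the date is unchanged.
Add the 7 calendar-day extension to 2013-07-31: 2013-08-07.
2013-08-07 is a Wednesday and not a listed holiday, so it stands.
Deadline: 2013-08-07.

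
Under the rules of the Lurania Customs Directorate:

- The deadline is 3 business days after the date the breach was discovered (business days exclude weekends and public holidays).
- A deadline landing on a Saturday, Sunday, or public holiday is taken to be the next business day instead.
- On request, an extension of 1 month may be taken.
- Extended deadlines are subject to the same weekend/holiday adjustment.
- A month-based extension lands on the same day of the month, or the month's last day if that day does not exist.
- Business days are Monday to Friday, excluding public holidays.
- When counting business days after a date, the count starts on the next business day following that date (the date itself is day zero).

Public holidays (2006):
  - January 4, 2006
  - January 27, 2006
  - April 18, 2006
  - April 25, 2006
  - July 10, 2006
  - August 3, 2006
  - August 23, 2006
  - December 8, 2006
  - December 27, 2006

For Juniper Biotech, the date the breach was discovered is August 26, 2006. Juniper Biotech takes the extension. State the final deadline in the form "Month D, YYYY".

Starting the day after August 26, 2006 and counting 3 business days lands on August 30, 2006.
August 30, 2006 (Wednesday) is already a business day.
Applying the 1 month extension: 1 month after August 30, 2006 is September 30, 2006.
September 30, 2006 is a Saturday; the next business day is October 2, 2006 (Monday).
Final deadline: October 2, 2006.

October 2, 2006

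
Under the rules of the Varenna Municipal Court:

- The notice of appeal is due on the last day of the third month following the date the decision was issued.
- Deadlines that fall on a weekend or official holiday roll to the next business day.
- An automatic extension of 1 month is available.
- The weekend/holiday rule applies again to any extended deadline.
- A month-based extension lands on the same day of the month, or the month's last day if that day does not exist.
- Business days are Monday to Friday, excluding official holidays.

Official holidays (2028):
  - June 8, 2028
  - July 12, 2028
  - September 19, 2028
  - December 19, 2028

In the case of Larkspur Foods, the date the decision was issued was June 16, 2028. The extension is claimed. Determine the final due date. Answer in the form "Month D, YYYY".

3 months after June 16, 2028 falls in September 2028; the last day of that month is September 30, 2028.
Because September 30, 2028 is a Saturday, the deadline becomes October 2, 2028 (Monday).
The 1 month extension carries October 2, 2028 to November 2, 2028.
November 2, 2028 falls on a Thursday, which is a business day, so no adjustment is needed.
The final due date is November 2, 2028.

November 2, 2028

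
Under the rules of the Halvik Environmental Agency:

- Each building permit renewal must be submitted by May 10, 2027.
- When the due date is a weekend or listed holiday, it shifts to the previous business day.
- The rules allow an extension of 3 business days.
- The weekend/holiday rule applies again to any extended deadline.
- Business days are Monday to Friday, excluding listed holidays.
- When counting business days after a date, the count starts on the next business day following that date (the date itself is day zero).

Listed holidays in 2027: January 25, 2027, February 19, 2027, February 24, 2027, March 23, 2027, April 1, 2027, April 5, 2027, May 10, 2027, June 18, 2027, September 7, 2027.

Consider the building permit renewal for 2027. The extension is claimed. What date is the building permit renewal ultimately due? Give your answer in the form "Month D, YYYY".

May 13, 2027

The stated deadline is May 10, 2027.
May 10, 2027 falls on a listed holiday. Rolling to the preceding business day gives May 7, 2027, a Friday.
Counting 3 further business days from May 7, 2027 reaches May 13, 2027.
Since May 13, 2027 is a Thursday and not a holiday, the date is unchanged.
Deadline: May 13, 2027.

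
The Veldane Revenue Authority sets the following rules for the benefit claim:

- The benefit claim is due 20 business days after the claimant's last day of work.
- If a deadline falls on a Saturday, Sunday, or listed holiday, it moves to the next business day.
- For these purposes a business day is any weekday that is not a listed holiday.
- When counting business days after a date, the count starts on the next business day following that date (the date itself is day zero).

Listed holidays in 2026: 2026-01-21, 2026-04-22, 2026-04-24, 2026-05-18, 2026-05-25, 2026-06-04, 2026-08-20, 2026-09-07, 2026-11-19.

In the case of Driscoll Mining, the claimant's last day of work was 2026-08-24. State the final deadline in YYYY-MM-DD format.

2026-09-22

Starting the day after 2026-08-24 and counting 20 business days lands on 2026-09-22.
2026-09-22 (Tuesday) is already a business day.
Final deadline: 2026-09-22.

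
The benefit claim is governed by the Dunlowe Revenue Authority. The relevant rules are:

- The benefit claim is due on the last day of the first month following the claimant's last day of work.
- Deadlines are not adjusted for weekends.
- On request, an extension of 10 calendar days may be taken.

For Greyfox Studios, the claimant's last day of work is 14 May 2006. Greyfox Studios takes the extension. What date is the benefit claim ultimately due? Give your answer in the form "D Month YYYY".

1 month after 14 May 2006 falls in June 2006; the last day of that month is 30 June 2006.
No adjustment is made for weekends or holidays, so 30 June 2006 stands.
Applying the 10-calendar-day extension: 30 June 2006 + 10 days = 10 July 2006.
10 July 2006 is a Monday; no weekend or holiday adjustment applies.
Deadline: 10 July 2006.

10 July 2006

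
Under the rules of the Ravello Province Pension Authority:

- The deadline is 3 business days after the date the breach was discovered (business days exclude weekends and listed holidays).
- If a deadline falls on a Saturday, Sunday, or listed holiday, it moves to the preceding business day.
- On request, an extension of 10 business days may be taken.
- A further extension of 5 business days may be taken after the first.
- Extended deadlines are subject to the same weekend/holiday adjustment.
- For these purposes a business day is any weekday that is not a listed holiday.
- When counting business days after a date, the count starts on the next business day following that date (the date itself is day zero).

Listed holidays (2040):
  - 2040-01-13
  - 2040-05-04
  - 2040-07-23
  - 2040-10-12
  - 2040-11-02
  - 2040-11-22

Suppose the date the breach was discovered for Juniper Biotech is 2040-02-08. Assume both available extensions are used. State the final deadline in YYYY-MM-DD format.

3 business days after 2040-02-08, excluding weekends and holidays, is 2040-02-13.
2040-02-13 falls on a Monday, which is a business day, so no adjustment is needed.
The 10-business-day extension runs from 2040-02-13 to 2040-02-27.
2040-02-27 is a Monday and not a listed holiday, so it stands.
The 5-business-day extension runs from 2040-02-27 to 2040-03-05.
Since 2040-03-05 is a Monday and not a holiday, the date is unchanged.
The final due date is 2040-03-05.

2040-03-05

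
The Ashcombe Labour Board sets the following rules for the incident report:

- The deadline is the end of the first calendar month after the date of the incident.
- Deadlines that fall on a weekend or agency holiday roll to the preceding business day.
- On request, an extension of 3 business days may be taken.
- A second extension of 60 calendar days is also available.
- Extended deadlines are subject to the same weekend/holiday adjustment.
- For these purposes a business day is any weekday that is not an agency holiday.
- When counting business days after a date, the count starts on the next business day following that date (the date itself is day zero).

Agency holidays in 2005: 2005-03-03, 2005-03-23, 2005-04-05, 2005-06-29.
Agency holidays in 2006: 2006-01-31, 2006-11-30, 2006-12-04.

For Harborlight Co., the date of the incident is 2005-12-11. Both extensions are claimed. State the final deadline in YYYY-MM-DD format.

1 month after 2005-12-11 is January 2006; that month ends on 2006-01-31.
2006-01-31 is a listed holiday; the preceding business day is 2006-01-30 (Monday).
Applying the 3-business-day extension: 3 business days after 2006-01-30 is 2006-02-03.
2006-02-03 is a Friday and not a listed holiday, so it stands.
With the 60-day extension, 2006-02-03 becomes 2006-04-04.
2006-04-04 falls on a Tuesday, which is a business day, so no adjustment is needed.
Final deadline: 2006-04-04.

2006-04-04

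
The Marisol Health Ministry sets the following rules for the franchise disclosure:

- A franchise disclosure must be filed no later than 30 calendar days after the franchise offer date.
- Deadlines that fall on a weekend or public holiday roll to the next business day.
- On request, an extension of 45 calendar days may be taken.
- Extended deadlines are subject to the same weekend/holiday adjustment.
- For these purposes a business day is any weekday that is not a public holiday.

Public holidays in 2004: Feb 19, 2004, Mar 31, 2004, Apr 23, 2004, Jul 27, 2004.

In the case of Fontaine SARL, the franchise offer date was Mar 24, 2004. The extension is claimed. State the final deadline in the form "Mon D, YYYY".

Jun 10, 2004

From Mar 24, 2004, 30 calendar days later is Apr 23, 2004.
Apr 23, 2004 is a listed holiday; the next business day is Apr 26, 2004 (Monday).
Add the 45 calendar-day extension to Apr 26, 2004: Jun 10, 2004.
Jun 10, 2004 (Thursday) is already a business day.
Deadline: Jun 10, 2004.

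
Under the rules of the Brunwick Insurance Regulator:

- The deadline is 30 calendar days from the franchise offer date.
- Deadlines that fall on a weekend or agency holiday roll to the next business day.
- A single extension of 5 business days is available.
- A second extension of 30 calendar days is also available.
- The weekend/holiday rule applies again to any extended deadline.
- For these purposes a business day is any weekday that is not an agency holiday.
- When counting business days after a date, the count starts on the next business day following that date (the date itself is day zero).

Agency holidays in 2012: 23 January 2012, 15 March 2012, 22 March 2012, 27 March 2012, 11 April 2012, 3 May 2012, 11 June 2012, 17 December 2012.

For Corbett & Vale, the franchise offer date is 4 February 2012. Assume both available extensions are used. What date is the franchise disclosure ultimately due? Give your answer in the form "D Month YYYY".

From 4 February 2012, 30 calendar days later is 5 March 2012.
Since 5 March 2012 is a Monday and not a holiday, the date is unchanged.
Applying the 5-business-day extension: 5 business days after 5 March 2012 is 12 March 2012.
12 March 2012 is a Monday and not a listed holiday, so it stands.
The 30-calendar-day extension moves the deadline from 12 March 2012 to 11 April 2012.
11 April 2012 is a listed holiday; the next business day is 12 April 2012 (Thursday).
Deadline: 12 April 2012.

12 April 2012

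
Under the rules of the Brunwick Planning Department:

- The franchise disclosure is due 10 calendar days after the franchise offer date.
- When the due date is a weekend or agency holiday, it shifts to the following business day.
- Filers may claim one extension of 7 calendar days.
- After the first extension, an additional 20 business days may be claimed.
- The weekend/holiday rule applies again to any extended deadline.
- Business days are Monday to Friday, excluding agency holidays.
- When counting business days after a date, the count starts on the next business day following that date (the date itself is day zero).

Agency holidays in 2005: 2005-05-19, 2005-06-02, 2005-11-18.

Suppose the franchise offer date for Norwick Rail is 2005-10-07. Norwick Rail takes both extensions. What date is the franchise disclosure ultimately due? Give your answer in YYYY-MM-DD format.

Adding 10 calendar days to 2005-10-07 gives 2005-10-17.
Since 2005-10-17 is a Monday and not a holiday, the date is unchanged.
Add the 7 calendar-day extension to 2005-10-17: 2005-10-24.
Since 2005-10-24 is a Monday and not a holiday, the date is unchanged.
Applying the 20-business-day extension: 20 business days after 2005-10-24 is 2005-11-22.
2005-11-22 is a Tuesday and not a listed holiday, so it stands.
The final due date is 2005-11-22.

2005-11-22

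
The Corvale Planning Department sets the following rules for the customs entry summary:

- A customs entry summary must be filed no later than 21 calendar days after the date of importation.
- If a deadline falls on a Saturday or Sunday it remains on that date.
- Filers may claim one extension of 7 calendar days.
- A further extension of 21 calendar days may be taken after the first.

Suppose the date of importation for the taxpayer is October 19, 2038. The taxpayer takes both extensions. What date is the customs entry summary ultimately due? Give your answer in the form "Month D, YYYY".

December 7, 2038

Trigger date October 19, 2038 + 21 calendar days = November 9, 2038.
November 9, 2038 is a Tuesday; no weekend or holiday adjustment applies.
Add the 7 calendar-day extension to November 9, 2038: November 16, 2038.
November 16, 2038 is a Tuesday; no weekend or holiday adjustment applies.
Add the 21 calendar-day extension to November 16, 2038: December 7, 2038.
December 7, 2038 is a Tuesday; no weekend or holiday adjustment applies.
So the filing is due December 7, 2038.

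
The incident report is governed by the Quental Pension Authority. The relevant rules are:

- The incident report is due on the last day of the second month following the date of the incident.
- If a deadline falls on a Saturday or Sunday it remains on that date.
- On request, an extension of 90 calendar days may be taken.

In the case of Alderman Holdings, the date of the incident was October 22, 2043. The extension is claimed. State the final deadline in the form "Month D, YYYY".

The second month after October 22, 2043 is December 2043, whose last day is December 31, 2043.
December 31, 2043 falls on a Thursday. The rules make no weekend/holiday allowance, so it remains December 31, 2043.
The 90-calendar-day extension moves the deadline from December 31, 2043 to March 30, 2044.
No adjustment is made for weekends or holidays, so March 30, 2044 stands.
The final due date is March 30, 2044.

March 30, 2044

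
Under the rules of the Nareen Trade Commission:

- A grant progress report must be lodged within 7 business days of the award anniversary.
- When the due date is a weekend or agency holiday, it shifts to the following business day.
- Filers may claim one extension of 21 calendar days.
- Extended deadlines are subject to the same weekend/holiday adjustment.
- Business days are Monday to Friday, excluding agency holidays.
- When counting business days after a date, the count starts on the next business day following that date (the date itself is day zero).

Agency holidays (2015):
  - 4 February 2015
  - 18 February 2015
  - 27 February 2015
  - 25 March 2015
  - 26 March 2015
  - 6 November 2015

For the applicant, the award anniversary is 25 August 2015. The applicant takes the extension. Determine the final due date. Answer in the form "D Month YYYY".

24 September 2015

7 business days after 25 August 2015, excluding weekends and holidays, is 3 September 2015.
3 September 2015 (Thursday) is already a business day.
With the 21-day extension, 3 September 2015 becomes 24 September 2015.
24 September 2015 is a Thursday and not a listed holiday, so it stands.
The final due date is 24 September 2015.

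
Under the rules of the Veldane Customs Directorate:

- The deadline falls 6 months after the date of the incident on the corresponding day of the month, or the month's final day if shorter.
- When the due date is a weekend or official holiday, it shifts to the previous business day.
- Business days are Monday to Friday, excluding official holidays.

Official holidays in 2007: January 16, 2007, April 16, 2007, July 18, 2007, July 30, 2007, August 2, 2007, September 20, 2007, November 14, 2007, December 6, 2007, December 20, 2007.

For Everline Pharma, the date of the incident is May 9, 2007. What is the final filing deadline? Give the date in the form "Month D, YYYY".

November 9, 2007

6 months from May 9, 2007 is November 9, 2007.
Since November 9, 2007 is a Friday and not a holiday, the date is unchanged.
The final due date is November 9, 2007.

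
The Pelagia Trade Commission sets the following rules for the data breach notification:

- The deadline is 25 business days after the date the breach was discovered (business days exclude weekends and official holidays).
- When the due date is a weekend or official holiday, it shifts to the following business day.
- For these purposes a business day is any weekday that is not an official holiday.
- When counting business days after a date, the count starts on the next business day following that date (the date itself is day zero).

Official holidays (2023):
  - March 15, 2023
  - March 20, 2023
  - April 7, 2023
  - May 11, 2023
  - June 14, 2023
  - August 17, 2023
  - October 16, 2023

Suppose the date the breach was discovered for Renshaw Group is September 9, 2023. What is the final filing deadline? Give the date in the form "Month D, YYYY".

Counting 25 business days after September 9, 2023 (skipping weekends and listed holidays) reaches October 13, 2023.
Since October 13, 2023 is a Friday and not a holiday, the date is unchanged.
So the filing is due October 13, 2023.

October 13, 2023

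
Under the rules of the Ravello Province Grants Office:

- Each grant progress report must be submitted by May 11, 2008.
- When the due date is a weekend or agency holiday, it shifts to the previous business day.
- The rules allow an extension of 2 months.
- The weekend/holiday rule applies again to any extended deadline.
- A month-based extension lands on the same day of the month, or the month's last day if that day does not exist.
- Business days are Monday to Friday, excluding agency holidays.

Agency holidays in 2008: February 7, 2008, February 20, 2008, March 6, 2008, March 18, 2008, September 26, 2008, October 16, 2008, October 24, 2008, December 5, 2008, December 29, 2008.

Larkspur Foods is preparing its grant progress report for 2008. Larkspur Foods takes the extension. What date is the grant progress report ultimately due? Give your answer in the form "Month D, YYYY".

July 9, 2008

The stated deadline is May 11, 2008.
May 11, 2008 is a Sunday; the preceding business day is May 9, 2008 (Friday).
The 2 months extension carries May 9, 2008 to July 9, 2008.
July 9, 2008 is a Wednesday and not a listed holiday, so it stands.
So the filing is due July 9, 2008.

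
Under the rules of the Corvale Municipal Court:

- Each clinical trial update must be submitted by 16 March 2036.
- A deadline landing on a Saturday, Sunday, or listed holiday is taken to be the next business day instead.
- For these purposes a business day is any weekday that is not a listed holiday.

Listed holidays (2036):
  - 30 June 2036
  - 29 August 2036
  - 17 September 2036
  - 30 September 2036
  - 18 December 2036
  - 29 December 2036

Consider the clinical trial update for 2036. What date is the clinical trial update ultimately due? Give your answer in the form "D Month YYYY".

17 March 2036

The stated deadline is 16 March 2036.
16 March 2036 is a Sunday, so it moves to the next business day, 17 March 2036 (Monday).
The final due date is 17 March 2036.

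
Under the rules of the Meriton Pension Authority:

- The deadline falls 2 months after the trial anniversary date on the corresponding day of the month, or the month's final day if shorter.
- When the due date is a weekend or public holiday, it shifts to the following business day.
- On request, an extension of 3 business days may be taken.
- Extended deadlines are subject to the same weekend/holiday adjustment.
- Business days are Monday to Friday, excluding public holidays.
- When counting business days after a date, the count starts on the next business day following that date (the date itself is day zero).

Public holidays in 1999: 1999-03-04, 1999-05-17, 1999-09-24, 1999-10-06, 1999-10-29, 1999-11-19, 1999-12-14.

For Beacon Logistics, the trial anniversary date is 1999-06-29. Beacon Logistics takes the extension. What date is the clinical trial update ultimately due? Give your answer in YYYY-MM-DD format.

2 months after 1999-06-29, on the same day of the month, is 1999-08-29.
1999-08-29 is a Sunday; the next business day is 1999-08-30 (Monday).
Applying the 3-business-day extension: 3 business days after 1999-08-30 is 1999-09-02.
1999-09-02 is a Thursday and not a listed holiday, so it stands.
Deadline: 1999-09-02.

1999-09-02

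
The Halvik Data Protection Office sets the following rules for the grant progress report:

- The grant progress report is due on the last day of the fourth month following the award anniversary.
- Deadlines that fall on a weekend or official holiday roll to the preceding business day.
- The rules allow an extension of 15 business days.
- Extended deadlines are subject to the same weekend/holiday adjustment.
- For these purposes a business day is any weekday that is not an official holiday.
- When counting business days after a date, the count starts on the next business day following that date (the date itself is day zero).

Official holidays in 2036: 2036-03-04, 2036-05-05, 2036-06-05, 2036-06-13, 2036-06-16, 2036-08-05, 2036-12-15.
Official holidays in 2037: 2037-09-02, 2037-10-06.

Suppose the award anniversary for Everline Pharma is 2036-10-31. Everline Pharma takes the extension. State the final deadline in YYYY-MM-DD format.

2037-03-20

The fourth month after 2036-10-31 is February 2037, whose last day is 2037-02-28.
2037-02-28 falls on a Saturday. Rolling to the preceding business day gives 2037-02-27, a Friday.
Counting 15 further business days from 2037-02-27 reaches 2037-03-20.
2037-03-20 is a Friday and not a listed holiday, so it stands.
So the filing is due 2037-03-20.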